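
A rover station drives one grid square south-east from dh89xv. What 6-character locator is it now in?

Longitude subsquare x = 23; +1 → 24, wraps to 0 = a, carry into square.
Longitude square 8; +1 → 9.
Latitude subsquare v = 21; −1 → 20 = u.

DH99au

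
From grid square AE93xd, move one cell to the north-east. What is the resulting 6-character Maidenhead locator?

Longitude subsquare x = 23; +1 → 24, wraps to 0 = a, carry into square.
Longitude square 9; +1 → 10, wraps to 0, carry into field.
Longitude field A = 0; +1 → 1 = B.
Latitude subsquare d = 3; +1 → 4 = e.

BE03ae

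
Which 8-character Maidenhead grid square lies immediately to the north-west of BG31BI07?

BG31ai98

Longitude extended square 0; −1 → -1, wraps to 9, carry into subsquare.
Longitude subsquare b = 1; −1 → 0 = a.
Latitude extended square 7; +1 → 8.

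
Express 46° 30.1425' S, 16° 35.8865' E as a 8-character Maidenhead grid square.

Offset from 180°W / 90°S: lon 196.59811°, lat 43.49762°.
Field: lon ⌊196.59811/20⌋ = 9 → J; lat ⌊43.49762/10⌋ = 4 → E.
Square: lon ⌊16.59811/2⌋ = 8; lat ⌊3.49762/1⌋ = 3.
Subsquare: lon ⌊0.59811/0.0833333⌋ = 7 → h; lat ⌊0.49762/0.0416667⌋ = 11 → l.
Extended square: lon ⌊0.01477/0.00833333⌋ = 1; lat ⌊0.03929/0.00416667⌋ = 9.

JE83hl19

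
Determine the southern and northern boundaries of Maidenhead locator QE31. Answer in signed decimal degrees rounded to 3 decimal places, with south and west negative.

Field Q=16, E=4: +16·20° lon, +4·10° lat → SW at lon 140°, lat -50°.
Square 3, 1: +3·2° lon, +1·1° lat → SW at lon 146°, lat -49°.
Cell spans 2° lon × 1° lat.
south -49.000, north -48.000.

-49.000, -48.000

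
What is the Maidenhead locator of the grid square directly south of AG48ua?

AG47ux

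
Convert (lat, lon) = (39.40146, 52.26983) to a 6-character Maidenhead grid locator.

Shift to the Maidenhead origin (180°W, 90°S): lon 232.2698, lat 129.4015.
Field: 232.2698/20 → 11 → L, 129.4015/10 → 12 → M; chars LM.
Square: 12.2698/2 → 6, 9.4015/1 → 9; chars 69.
Subsquare: 0.2698/0.0833333 → 3 → d, 0.4015/0.0416667 → 9 → j; chars dj.

LM69dj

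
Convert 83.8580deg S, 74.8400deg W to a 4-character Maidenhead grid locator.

FA26

Offset from 180°W / 90°S: lon 105.16°, lat 6.14°.
Field (20°×10°, letters A–R): lon ⌊105.16/20⌋ = 5 → F; lat ⌊6.14/10⌋ = 0 → A.
Square (2°×1°, digits 0–9): lon ⌊5.16/2⌋ = 2; lat ⌊6.14/1⌋ = 6.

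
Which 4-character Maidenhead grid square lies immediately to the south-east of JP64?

JP73

Longitude square 6; +1 → 7.
Latitude square 4; −1 → 3.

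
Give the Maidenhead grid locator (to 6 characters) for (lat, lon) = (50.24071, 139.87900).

Offset from 180°W / 90°S: lon 319.8790°, lat 140.2407°.
Field (20°×10°, letters A–R): lon ⌊319.8790/20⌋ = 15 → P; lat ⌊140.2407/10⌋ = 14 → O.
Square (2°×1°, digits 0–9): lon ⌊19.8790/2⌋ = 9; lat ⌊0.2407/1⌋ = 0.
Subsquare (5′×2.5′, letters a–x): lon ⌊1.8790/0.0833333⌋ = 22 → w; lat ⌊0.2407/0.0416667⌋ = 5 → f.

PO90wf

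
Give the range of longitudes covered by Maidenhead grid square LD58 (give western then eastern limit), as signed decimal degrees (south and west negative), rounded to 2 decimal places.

50.00, 52.00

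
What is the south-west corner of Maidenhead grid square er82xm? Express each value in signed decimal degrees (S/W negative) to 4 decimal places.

Field E=4, R=17: +4·20° lon, +17·10° lat → SW at lon -100°, lat 80°.
Square 8, 2: +8·2° lon, +2·1° lat → SW at lon -84°, lat 82°.
Subsquare x=23, m=12: +23·0.0833333° lon, +12·0.0416667° lat → SW at lon -82.0833°, lat 82.5°.
latitude 82.5000, longitude -82.0833.

82.5000, -82.0833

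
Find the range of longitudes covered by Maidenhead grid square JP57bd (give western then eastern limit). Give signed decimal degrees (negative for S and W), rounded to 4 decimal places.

Field J=9, P=15: +9·20° lon, +15·10° lat → SW at lon 0°, lat 60°.
Square 5, 7: +5·2° lon, +7·1° lat → SW at lon 10°, lat 67°.
Subsquare b=1, d=3: +1·0.0833333° lon, +3·0.0416667° lat → SW at lon 10.0833°, lat 67.125°.
Cell spans 0.0833333° lon × 0.0416667° lat.
west 10.0833, east 10.1667.

10.0833, 10.1667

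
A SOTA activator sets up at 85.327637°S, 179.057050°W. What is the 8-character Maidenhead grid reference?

AA04lq31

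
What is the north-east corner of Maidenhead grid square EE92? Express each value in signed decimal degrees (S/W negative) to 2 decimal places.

Field E=4, E=4: +4·20° lon, +4·10° lat → SW at lon -100°, lat -50°.
Square 9, 2: +9·2° lon, +2·1° lat → SW at lon -82°, lat -48°.
Cell spans 2° lon × 1° lat. NE corner is SW corner plus one full cell.
latitude -47.00, longitude -80.00.

-47.00, -80.00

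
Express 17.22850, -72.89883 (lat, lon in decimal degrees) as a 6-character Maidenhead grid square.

FK37nf

Offset from 180°W / 90°S: lon 107.1012°, lat 107.2285°.
Field: 107.1012/20 → 5 → F, 107.2285/10 → 10 → K; chars FK.
Square: 7.1012/2 → 3, 7.2285/1 → 7; chars 37.
Subsquare: 1.1012/0.0833333 → 13 → n, 0.2285/0.0416667 → 5 → f; chars nf.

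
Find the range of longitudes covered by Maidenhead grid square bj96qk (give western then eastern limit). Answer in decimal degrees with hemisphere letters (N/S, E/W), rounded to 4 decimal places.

Field B=1, J=9: +1·20° lon, +9·10° lat → SW at lon -160°, lat 0°.
Square 9, 6: +9·2° lon, +6·1° lat → SW at lon -142°, lat 6°.
Subsquare q=16, k=10: +16·0.0833333° lon, +10·0.0416667° lat → SW at lon -140.667°, lat 6.41667°.
Cell spans 0.0833333° lon × 0.0416667° lat.
west 140.6667° W, east 140.5833° W.

140.6667° W, 140.5833° W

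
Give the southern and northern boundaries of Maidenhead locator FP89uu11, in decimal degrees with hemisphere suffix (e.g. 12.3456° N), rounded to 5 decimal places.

Field F=5, P=15: +5·20° lon, +15·10° lat → SW at lon -80°, lat 60°.
Square 8, 9: +8·2° lon, +9·1° lat → SW at lon -64°, lat 69°.
Subsquare u=20, u=20: +20·0.0833333° lon, +20·0.0416667° lat → SW at lon -62.3333°, lat 69.8333°.
Extended square 1, 1: +1·0.00833333° lon, +1·0.00416667° lat → SW at lon -62.325°, lat 69.8375°.
Cell spans 0.00833333° lon × 0.00416667° lat.
south 69.83750° N, north 69.84167° N.

69.83750° N, 69.84167° N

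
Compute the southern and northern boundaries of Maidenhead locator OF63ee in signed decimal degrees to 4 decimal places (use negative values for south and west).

-36.8333, -36.7917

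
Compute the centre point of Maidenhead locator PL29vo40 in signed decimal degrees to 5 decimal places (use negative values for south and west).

29.58542, 125.78750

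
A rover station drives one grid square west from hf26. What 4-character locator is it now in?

Longitude square 2; −1 → 1.
The latitude characters are unchanged.

HF16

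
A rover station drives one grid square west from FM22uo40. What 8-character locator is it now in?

Longitude extended square 4; −1 → 3.
The latitude characters are unchanged.

FM22uo30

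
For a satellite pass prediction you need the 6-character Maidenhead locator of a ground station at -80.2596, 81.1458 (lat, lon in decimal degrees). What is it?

NA09nr

Offset from 180°W / 90°S: lon 261.1458°, lat 9.7404°.
Field: lon ⌊261.1458/20⌋ = 13 → N; lat ⌊9.7404/10⌋ = 0 → A.
Square: lon ⌊1.1458/2⌋ = 0; lat ⌊9.7404/1⌋ = 9.
Subsquare: lon ⌊1.1458/0.0833333⌋ = 13 → n; lat ⌊0.7404/0.0416667⌋ = 17 → r.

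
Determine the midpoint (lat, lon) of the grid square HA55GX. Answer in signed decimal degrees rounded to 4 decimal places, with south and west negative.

-84.0208, -29.4583

Field H=7, A=0: +7·20° lon, +0·10° lat → SW at lon -40°, lat -90°.
Square 5, 5: +5·2° lon, +5·1° lat → SW at lon -30°, lat -85°.
Subsquare g=6, x=23: +6·0.0833333° lon, +23·0.0416667° lat → SW at lon -29.5°, lat -84.0417°.
Cell spans 0.0833333° lon × 0.0416667° lat. Centre is SW corner plus half of each.
latitude -84.0208, longitude -29.4583.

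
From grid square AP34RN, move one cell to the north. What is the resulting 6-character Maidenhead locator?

AP34ro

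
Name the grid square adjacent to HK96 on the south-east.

Longitude square 9; +1 → 10, wraps to 0, carry into field.
Longitude field H = 7; +1 → 8 = I.
Latitude square 6; −1 → 5.

IK05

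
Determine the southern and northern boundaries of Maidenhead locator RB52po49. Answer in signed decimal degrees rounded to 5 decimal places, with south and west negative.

-77.37917, -77.37500

Field R=17, B=1: +17·20° lon, +1·10° lat → SW at lon 160°, lat -80°.
Square 5, 2: +5·2° lon, +2·1° lat → SW at lon 170°, lat -78°.
Subsquare p=15, o=14: +15·0.0833333° lon, +14·0.0416667° lat → SW at lon 171.25°, lat -77.4167°.
Extended square 4, 9: +4·0.00833333° lon, +9·0.00416667° lat → SW at lon 171.283°, lat -77.3792°.
Cell spans 0.00833333° lon × 0.00416667° lat.
south -77.37917, north -77.37500.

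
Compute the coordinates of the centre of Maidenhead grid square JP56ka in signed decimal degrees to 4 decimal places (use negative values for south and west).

Field J=9, P=15: +9·20° lon, +15·10° lat → SW at lon 0°, lat 60°.
Square 5, 6: +5·2° lon, +6·1° lat → SW at lon 10°, lat 66°.
Subsquare k=10, a=0: +10·0.0833333° lon, +0·0.0416667° lat → SW at lon 10.8333°, lat 66°.
Cell spans 0.0833333° lon × 0.0416667° lat. Centre is SW corner plus half of each.
latitude 66.0208, longitude 10.8750.

66.0208, 10.8750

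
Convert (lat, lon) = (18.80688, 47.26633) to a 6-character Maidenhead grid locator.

Offset from 180°W / 90°S: lon 227.2663°, lat 108.8069°.
Field: 227.2663/20 → 11 → L, 108.8069/10 → 10 → K; chars LK.
Square: 7.2663/2 → 3, 8.8069/1 → 8; chars 38.
Subsquare: 1.2663/0.0833333 → 15 → p, 0.8069/0.0416667 → 19 → t; chars pt.

LK38pt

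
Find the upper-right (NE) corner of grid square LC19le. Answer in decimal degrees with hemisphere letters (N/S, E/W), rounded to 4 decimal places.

60.7917° S, 43.0000° E

Field L=11, C=2: +11·20° lon, +2·10° lat → SW at lon 40°, lat -70°.
Square 1, 9: +1·2° lon, +9·1° lat → SW at lon 42°, lat -61°.
Subsquare l=11, e=4: +11·0.0833333° lon, +4·0.0416667° lat → SW at lon 42.9167°, lat -60.8333°.
Cell spans 0.0833333° lon × 0.0416667° lat. NE corner is SW corner plus one full cell.
latitude 60.7917° S, longitude 43.0000° E.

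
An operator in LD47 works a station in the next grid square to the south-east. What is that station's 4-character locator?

LD56

Longitude square 4; +1 → 5.
Latitude square 7; −1 → 6.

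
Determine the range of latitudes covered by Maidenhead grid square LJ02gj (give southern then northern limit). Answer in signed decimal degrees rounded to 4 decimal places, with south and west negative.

Field L=11, J=9: +11·20° lon, +9·10° lat → SW at lon 40°, lat 0°.
Square 0, 2: +0·2° lon, +2·1° lat → SW at lon 40°, lat 2°.
Subsquare g=6, j=9: +6·0.0833333° lon, +9·0.0416667° lat → SW at lon 40.5°, lat 2.375°.
Cell spans 0.0833333° lon × 0.0416667° lat.
south 2.3750, north 2.4167.

2.3750, 2.4167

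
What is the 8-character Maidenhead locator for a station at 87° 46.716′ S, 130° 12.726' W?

CA42vf43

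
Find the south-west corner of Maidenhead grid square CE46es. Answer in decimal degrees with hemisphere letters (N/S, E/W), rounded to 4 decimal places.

43.2500° S, 131.6667° W

Field C=2, E=4: +2·20° lon, +4·10° lat → SW at lon -140°, lat -50°.
Square 4, 6: +4·2° lon, +6·1° lat → SW at lon -132°, lat -44°.
Subsquare e=4, s=18: +4·0.0833333° lon, +18·0.0416667° lat → SW at lon -131.667°, lat -43.25°.
latitude 43.2500° S, longitude 131.6667° W.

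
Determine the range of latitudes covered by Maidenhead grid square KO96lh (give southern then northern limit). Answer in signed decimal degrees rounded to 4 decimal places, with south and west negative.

Field K=10, O=14: +10·20° lon, +14·10° lat → SW at lon 20°, lat 50°.
Square 9, 6: +9·2° lon, +6·1° lat → SW at lon 38°, lat 56°.
Subsquare l=11, h=7: +11·0.0833333° lon, +7·0.0416667° lat → SW at lon 38.9167°, lat 56.2917°.
Cell spans 0.0833333° lon × 0.0416667° lat.
south 56.2917, north 56.3333.

56.2917, 56.3333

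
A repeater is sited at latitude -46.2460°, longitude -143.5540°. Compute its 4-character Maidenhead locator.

Add 180° to longitude and 90° to latitude: 36.45, 43.75.
Field: lon ⌊36.45/20⌋ = 1 → B; lat ⌊43.75/10⌋ = 4 → E.
Square: lon ⌊16.45/2⌋ = 8; lat ⌊3.75/1⌋ = 3.

BE83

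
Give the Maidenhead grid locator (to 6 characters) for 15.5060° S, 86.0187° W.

EH64xl

Offset from 180°W / 90°S: lon 93.9813°, lat 74.4940°.
Field: lon ⌊93.9813/20⌋ = 4 → E; lat ⌊74.4940/10⌋ = 7 → H.
Square: lon ⌊13.9813/2⌋ = 6; lat ⌊4.4940/1⌋ = 4.
Subsquare: lon ⌊1.9813/0.0833333⌋ = 23 → x; lat ⌊0.4940/0.0416667⌋ = 11 → l.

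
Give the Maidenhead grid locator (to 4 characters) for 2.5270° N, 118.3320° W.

DJ02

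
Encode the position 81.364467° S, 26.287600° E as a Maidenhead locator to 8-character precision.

Shift to the Maidenhead origin (180°W, 90°S): lon 206.28760, lat 8.63553.
Field: lon ⌊206.28760/20⌋ = 10 → K; lat ⌊8.63553/10⌋ = 0 → A.
Square: lon ⌊6.28760/2⌋ = 3; lat ⌊8.63553/1⌋ = 8.
Subsquare: lon ⌊0.28760/0.0833333⌋ = 3 → d; lat ⌊0.63553/0.0416667⌋ = 15 → p.
Extended square: lon ⌊0.03760/0.00833333⌋ = 4; lat ⌊0.01053/0.00416667⌋ = 2.

KA38dp42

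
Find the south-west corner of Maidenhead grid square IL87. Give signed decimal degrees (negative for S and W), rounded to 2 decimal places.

Field I=8, L=11: +8·20° lon, +11·10° lat → SW at lon -20°, lat 20°.
Square 8, 7: +8·2° lon, +7·1° lat → SW at lon -4°, lat 27°.
latitude 27.00, longitude -4.00.

27.00, -4.00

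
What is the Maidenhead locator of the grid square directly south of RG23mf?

RG23me

Latitude subsquare f = 5; −1 → 4 = e.
The longitude characters are unchanged.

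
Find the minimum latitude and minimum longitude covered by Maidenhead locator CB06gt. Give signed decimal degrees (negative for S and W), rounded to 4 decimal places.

Field C=2, B=1: +2·20° lon, +1·10° lat → SW at lon -140°, lat -80°.
Square 0, 6: +0·2° lon, +6·1° lat → SW at lon -140°, lat -74°.
Subsquare g=6, t=19: +6·0.0833333° lon, +19·0.0416667° lat → SW at lon -139.5°, lat -73.2083°.
latitude -73.2083, longitude -139.5000.

-73.2083, -139.5000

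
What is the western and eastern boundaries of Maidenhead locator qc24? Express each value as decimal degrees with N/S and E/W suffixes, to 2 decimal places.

144.00° E, 146.00° E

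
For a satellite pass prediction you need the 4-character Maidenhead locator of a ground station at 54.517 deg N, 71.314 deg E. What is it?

Shift to the Maidenhead origin (180°W, 90°S): lon 251.31, lat 144.52.
Field (20°×10°, letters A–R): 251.31/20 → 12 → M, 144.52/10 → 14 → O; chars MO.
Square (2°×1°, digits 0–9): 11.31/2 → 5, 4.52/1 → 4; chars 54.

MO54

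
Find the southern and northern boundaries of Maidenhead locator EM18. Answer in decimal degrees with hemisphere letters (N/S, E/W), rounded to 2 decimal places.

38.00° N, 39.00° N

Field E=4, M=12: +4·20° lon, +12·10° lat → SW at lon -100°, lat 30°.
Square 1, 8: +1·2° lon, +8·1° lat → SW at lon -98°, lat 38°.
Cell spans 2° lon × 1° lat.
south 38.00° N, north 39.00° N.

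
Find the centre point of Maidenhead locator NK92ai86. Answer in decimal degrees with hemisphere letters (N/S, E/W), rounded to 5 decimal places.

12.36042° N, 98.07083° E

Field N=13, K=10: +13·20° lon, +10·10° lat → SW at lon 80°, lat 10°.
Square 9, 2: +9·2° lon, +2·1° lat → SW at lon 98°, lat 12°.
Subsquare a=0, i=8: +0·0.0833333° lon, +8·0.0416667° lat → SW at lon 98°, lat 12.3333°.
Extended square 8, 6: +8·0.00833333° lon, +6·0.00416667° lat → SW at lon 98.0667°, lat 12.3583°.
Cell spans 0.00833333° lon × 0.00416667° lat. Centre is SW corner plus half of each.
latitude 12.36042° N, longitude 98.07083° E.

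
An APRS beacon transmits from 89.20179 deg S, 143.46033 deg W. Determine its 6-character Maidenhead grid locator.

BA80gt

Offset from 180°W / 90°S: lon 36.5397°, lat 0.7982°.
Field: 36.5397/20 → 1 → B, 0.7982/10 → 0 → A; chars BA.
Square: 16.5397/2 → 8, 0.7982/1 → 0; chars 80.
Subsquare: 0.5397/0.0833333 → 6 → g, 0.7982/0.0416667 → 19 → t; chars gt.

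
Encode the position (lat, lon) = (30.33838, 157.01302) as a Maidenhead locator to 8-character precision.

Offset from 180°W / 90°S: lon 337.01302°, lat 120.33838°.
Field: lon ⌊337.01302/20⌋ = 16 → Q; lat ⌊120.33838/10⌋ = 12 → M.
Square: lon ⌊17.01302/2⌋ = 8; lat ⌊0.33838/1⌋ = 0.
Subsquare: lon ⌊1.01302/0.0833333⌋ = 12 → m; lat ⌊0.33838/0.0416667⌋ = 8 → i.
Extended square: lon ⌊0.01302/0.00833333⌋ = 1; lat ⌊0.00505/0.00416667⌋ = 1.

QM80mi11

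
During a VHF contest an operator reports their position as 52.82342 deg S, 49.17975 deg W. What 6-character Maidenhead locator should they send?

GD57je

Add 180° to longitude and 90° to latitude: 130.8202, 37.1766.
Field: 130.8202/20 → 6 → G, 37.1766/10 → 3 → D; chars GD.
Square: 10.8202/2 → 5, 7.1766/1 → 7; chars 57.
Subsquare: 0.8202/0.0833333 → 9 → j, 0.1766/0.0416667 → 4 → e; chars je.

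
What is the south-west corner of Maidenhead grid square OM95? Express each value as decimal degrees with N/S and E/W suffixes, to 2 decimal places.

Field O=14, M=12: +14·20° lon, +12·10° lat → SW at lon 100°, lat 30°.
Square 9, 5: +9·2° lon, +5·1° lat → SW at lon 118°, lat 35°.
latitude 35.00° N, longitude 118.00° E.

35.00° N, 118.00° E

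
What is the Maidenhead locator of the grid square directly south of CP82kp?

Latitude subsquare p = 15; −1 → 14 = o.
The longitude characters are unchanged.

CP82ko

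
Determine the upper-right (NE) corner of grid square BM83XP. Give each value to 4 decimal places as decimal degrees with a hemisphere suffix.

Field B=1, M=12: +1·20° lon, +12·10° lat → SW at lon -160°, lat 30°.
Square 8, 3: +8·2° lon, +3·1° lat → SW at lon -144°, lat 33°.
Subsquare x=23, p=15: +23·0.0833333° lon, +15·0.0416667° lat → SW at lon -142.083°, lat 33.625°.
Cell spans 0.0833333° lon × 0.0416667° lat. NE corner is SW corner plus one full cell.
latitude 33.6667° N, longitude 142.0000° W.

33.6667° N, 142.0000° W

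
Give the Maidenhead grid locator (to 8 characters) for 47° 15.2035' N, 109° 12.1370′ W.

DN57jg50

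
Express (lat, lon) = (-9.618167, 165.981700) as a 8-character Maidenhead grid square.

Shift to the Maidenhead origin (180°W, 90°S): lon 345.98170, lat 80.38183.
Field (20°×10°, letters A–R): lon ⌊345.98170/20⌋ = 17 → R; lat ⌊80.38183/10⌋ = 8 → I.
Square (2°×1°, digits 0–9): lon ⌊5.98170/2⌋ = 2; lat ⌊0.38183/1⌋ = 0.
Subsquare (5′×2.5′, letters a–x): lon ⌊1.98170/0.0833333⌋ = 23 → x; lat ⌊0.38183/0.0416667⌋ = 9 → j.
Extended square (30″×15″, digits 0–9): lon ⌊0.06503/0.00833333⌋ = 7; lat ⌊0.00683/0.00416667⌋ = 1.

RI20xj71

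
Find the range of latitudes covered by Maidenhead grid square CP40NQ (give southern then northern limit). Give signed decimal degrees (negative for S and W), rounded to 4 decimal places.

60.6667, 60.7083

Field C=2, P=15: +2·20° lon, +15·10° lat → SW at lon -140°, lat 60°.
Square 4, 0: +4·2° lon, +0·1° lat → SW at lon -132°, lat 60°.
Subsquare n=13, q=16: +13·0.0833333° lon, +16·0.0416667° lat → SW at lon -130.917°, lat 60.6667°.
Cell spans 0.0833333° lon × 0.0416667° lat.
south 60.6667, north 60.7083.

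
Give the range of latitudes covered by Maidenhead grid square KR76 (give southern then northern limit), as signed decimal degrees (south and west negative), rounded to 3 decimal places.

Field K=10, R=17: +10·20° lon, +17·10° lat → SW at lon 20°, lat 80°.
Square 7, 6: +7·2° lon, +6·1° lat → SW at lon 34°, lat 86°.
Cell spans 2° lon × 1° lat.
south 86.000, north 87.000.

86.000, 87.000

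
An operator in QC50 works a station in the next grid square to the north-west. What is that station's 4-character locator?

Longitude square 5; −1 → 4.
Latitude square 0; +1 → 1.

QC41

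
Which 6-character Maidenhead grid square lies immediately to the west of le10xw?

LE10ww

Longitude subsquare x = 23; −1 → 22 = w.
The latitude characters are unchanged.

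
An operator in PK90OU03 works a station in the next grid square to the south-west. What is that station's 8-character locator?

Longitude extended square 0; −1 → -1, wraps to 9, carry into subsquare.
Longitude subsquare o = 14; −1 → 13 = n.
Latitude extended square 3; −1 → 2.

PK90nu92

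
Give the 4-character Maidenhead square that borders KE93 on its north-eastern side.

LE04

Longitude square 9; +1 → 10, wraps to 0, carry into field.
Longitude field K = 10; +1 → 11 = L.
Latitude square 3; +1 → 4.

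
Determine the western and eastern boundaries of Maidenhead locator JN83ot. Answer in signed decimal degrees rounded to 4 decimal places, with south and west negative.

Field J=9, N=13: +9·20° lon, +13·10° lat → SW at lon 0°, lat 40°.
Square 8, 3: +8·2° lon, +3·1° lat → SW at lon 16°, lat 43°.
Subsquare o=14, t=19: +14·0.0833333° lon, +19·0.0416667° lat → SW at lon 17.1667°, lat 43.7917°.
Cell spans 0.0833333° lon × 0.0416667° lat.
west 17.1667, east 17.2500.

17.1667, 17.2500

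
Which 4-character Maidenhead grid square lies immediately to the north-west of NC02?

Longitude square 0; −1 → -1, wraps to 9, carry into field.
Longitude field N = 13; −1 → 12 = M.
Latitude square 2; +1 → 3.

MC93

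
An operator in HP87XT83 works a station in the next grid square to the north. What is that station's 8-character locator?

Latitude extended square 3; +1 → 4.
The longitude characters are unchanged.

HP87xt84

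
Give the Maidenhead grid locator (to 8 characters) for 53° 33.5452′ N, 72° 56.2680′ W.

FO33mn74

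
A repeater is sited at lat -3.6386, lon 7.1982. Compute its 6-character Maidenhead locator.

Shift to the Maidenhead origin (180°W, 90°S): lon 187.1982, lat 86.3614.
Field: lon ⌊187.1982/20⌋ = 9 → J; lat ⌊86.3614/10⌋ = 8 → I.
Square: lon ⌊7.1982/2⌋ = 3; lat ⌊6.3614/1⌋ = 6.
Subsquare: lon ⌊1.1982/0.0833333⌋ = 14 → o; lat ⌊0.3614/0.0416667⌋ = 8 → i.

JI36oi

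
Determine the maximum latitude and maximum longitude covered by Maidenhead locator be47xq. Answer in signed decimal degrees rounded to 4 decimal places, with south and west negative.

Field B=1, E=4: +1·20° lon, +4·10° lat → SW at lon -160°, lat -50°.
Square 4, 7: +4·2° lon, +7·1° lat → SW at lon -152°, lat -43°.
Subsquare x=23, q=16: +23·0.0833333° lon, +16·0.0416667° lat → SW at lon -150.083°, lat -42.3333°.
Cell spans 0.0833333° lon × 0.0416667° lat. NE corner is SW corner plus one full cell.
latitude -42.2917, longitude -150.0000.

-42.2917, -150.0000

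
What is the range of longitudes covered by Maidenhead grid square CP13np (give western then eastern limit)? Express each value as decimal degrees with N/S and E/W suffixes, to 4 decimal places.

Field C=2, P=15: +2·20° lon, +15·10° lat → SW at lon -140°, lat 60°.
Square 1, 3: +1·2° lon, +3·1° lat → SW at lon -138°, lat 63°.
Subsquare n=13, p=15: +13·0.0833333° lon, +15·0.0416667° lat → SW at lon -136.917°, lat 63.625°.
Cell spans 0.0833333° lon × 0.0416667° lat.
west 136.9167° W, east 136.8333° W.

136.9167° W, 136.8333° W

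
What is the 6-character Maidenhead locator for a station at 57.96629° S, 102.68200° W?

DD82pa

Shift to the Maidenhead origin (180°W, 90°S): lon 77.3180, lat 32.0337.
Field: 77.3180/20 → 3 → D, 32.0337/10 → 3 → D; chars DD.
Square: 17.3180/2 → 8, 2.0337/1 → 2; chars 82.
Subsquare: 1.3180/0.0833333 → 15 → p, 0.0337/0.0416667 → 0 → a; chars pa.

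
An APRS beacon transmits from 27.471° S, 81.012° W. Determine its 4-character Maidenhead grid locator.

EG92

Shift to the Maidenhead origin (180°W, 90°S): lon 98.99, lat 62.53.
Field: 98.99/20 → 4 → E, 62.53/10 → 6 → G; chars EG.
Square: 18.99/2 → 9, 2.53/1 → 2; chars 92.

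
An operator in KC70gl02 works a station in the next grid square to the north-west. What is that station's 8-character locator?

Longitude extended square 0; −1 → -1, wraps to 9, carry into subsquare.
Longitude subsquare g = 6; −1 → 5 = f.
Latitude extended square 2; +1 → 3.

KC70fl93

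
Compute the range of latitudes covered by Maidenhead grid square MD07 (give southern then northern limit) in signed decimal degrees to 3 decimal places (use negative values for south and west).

Field M=12, D=3: +12·20° lon, +3·10° lat → SW at lon 60°, lat -60°.
Square 0, 7: +0·2° lon, +7·1° lat → SW at lon 60°, lat -53°.
Cell spans 2° lon × 1° lat.
south -53.000, north -52.000.

-53.000, -52.000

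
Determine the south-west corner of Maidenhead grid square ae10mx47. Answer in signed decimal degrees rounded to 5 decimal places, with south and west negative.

-49.01250, -176.96667

Field A=0, E=4: +0·20° lon, +4·10° lat → SW at lon -180°, lat -50°.
Square 1, 0: +1·2° lon, +0·1° lat → SW at lon -178°, lat -50°.
Subsquare m=12, x=23: +12·0.0833333° lon, +23·0.0416667° lat → SW at lon -177°, lat -49.0417°.
Extended square 4, 7: +4·0.00833333° lon, +7·0.00416667° lat → SW at lon -176.967°, lat -49.0125°.
latitude -49.01250, longitude -176.96667.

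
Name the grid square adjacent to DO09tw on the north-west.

Longitude subsquare t = 19; −1 → 18 = s.
Latitude subsquare w = 22; +1 → 23 = x.

DO09sx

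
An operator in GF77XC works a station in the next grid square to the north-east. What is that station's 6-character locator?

GF87ad

Longitude subsquare x = 23; +1 → 24, wraps to 0 = a, carry into square.
Longitude square 7; +1 → 8.
Latitude subsquare c = 2; +1 → 3 = d.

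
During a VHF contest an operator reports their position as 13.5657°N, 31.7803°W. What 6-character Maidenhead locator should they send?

HK43cn

Add 180° to longitude and 90° to latitude: 148.2197, 103.5657.
Field (20°×10°, letters A–R): 148.2197/20 → 7 → H, 103.5657/10 → 10 → K; chars HK.
Square (2°×1°, digits 0–9): 8.2197/2 → 4, 3.5657/1 → 3; chars 43.
Subsquare (5′×2.5′, letters a–x): 0.2197/0.0833333 → 2 → c, 0.5657/0.0416667 → 13 → n; chars cn.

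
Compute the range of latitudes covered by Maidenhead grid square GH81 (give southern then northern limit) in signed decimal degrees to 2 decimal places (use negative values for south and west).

Field G=6, H=7: +6·20° lon, +7·10° lat → SW at lon -60°, lat -20°.
Square 8, 1: +8·2° lon, +1·1° lat → SW at lon -44°, lat -19°.
Cell spans 2° lon × 1° lat.
south -19.00, north -18.00.

-19.00, -18.00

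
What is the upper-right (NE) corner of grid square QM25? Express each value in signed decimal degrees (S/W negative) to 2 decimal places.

36.00, 146.00

Field Q=16, M=12: +16·20° lon, +12·10° lat → SW at lon 140°, lat 30°.
Square 2, 5: +2·2° lon, +5·1° lat → SW at lon 144°, lat 35°.
Cell spans 2° lon × 1° lat. NE corner is SW corner plus one full cell.
latitude 36.00, longitude 146.00.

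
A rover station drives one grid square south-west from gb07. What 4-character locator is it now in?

FB96

Longitude square 0; −1 → -1, wraps to 9, carry into field.
Longitude field G = 6; −1 → 5 = F.
Latitude square 7; −1 → 6.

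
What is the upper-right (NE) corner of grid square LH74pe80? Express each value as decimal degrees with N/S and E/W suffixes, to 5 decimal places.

15.82917° S, 55.32500° E

Field L=11, H=7: +11·20° lon, +7·10° lat → SW at lon 40°, lat -20°.
Square 7, 4: +7·2° lon, +4·1° lat → SW at lon 54°, lat -16°.
Subsquare p=15, e=4: +15·0.0833333° lon, +4·0.0416667° lat → SW at lon 55.25°, lat -15.8333°.
Extended square 8, 0: +8·0.00833333° lon, +0·0.00416667° lat → SW at lon 55.3167°, lat -15.8333°.
Cell spans 0.00833333° lon × 0.00416667° lat. NE corner is SW corner plus one full cell.
latitude 15.82917° S, longitude 55.32500° E.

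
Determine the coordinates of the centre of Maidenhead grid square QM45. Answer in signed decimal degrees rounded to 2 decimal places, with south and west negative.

Field Q=16, M=12: +16·20° lon, +12·10° lat → SW at lon 140°, lat 30°.
Square 4, 5: +4·2° lon, +5·1° lat → SW at lon 148°, lat 35°.
Cell spans 2° lon × 1° lat. Centre is SW corner plus half of each.
latitude 35.50, longitude 149.00.

35.50, 149.00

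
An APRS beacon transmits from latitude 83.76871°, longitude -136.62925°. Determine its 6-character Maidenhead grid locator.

Add 180° to longitude and 90° to latitude: 43.3707, 173.7687.
Field: 43.3707/20 → 2 → C, 173.7687/10 → 17 → R; chars CR.
Square: 3.3707/2 → 1, 3.7687/1 → 3; chars 13.
Subsquare: 1.3707/0.0833333 → 16 → q, 0.7687/0.0416667 → 18 → s; chars qs.

CR13qs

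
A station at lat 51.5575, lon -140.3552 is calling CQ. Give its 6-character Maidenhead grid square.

BO91tn

Shift to the Maidenhead origin (180°W, 90°S): lon 39.6448, lat 141.5575.
Field: lon ⌊39.6448/20⌋ = 1 → B; lat ⌊141.5575/10⌋ = 14 → O.
Square: lon ⌊19.6448/2⌋ = 9; lat ⌊1.5575/1⌋ = 1.
Subsquare: lon ⌊1.6448/0.0833333⌋ = 19 → t; lat ⌊0.5575/0.0416667⌋ = 13 → n.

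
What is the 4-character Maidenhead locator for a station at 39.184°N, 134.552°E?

Offset from 180°W / 90°S: lon 314.55°, lat 129.18°.
Field: 314.55/20 → 15 → P, 129.18/10 → 12 → M; chars PM.
Square: 14.55/2 → 7, 9.18/1 → 9; chars 79.

PM79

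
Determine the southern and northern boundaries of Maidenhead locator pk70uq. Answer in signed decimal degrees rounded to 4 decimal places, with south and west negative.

Field P=15, K=10: +15·20° lon, +10·10° lat → SW at lon 120°, lat 10°.
Square 7, 0: +7·2° lon, +0·1° lat → SW at lon 134°, lat 10°.
Subsquare u=20, q=16: +20·0.0833333° lon, +16·0.0416667° lat → SW at lon 135.667°, lat 10.6667°.
Cell spans 0.0833333° lon × 0.0416667° lat.
south 10.6667, north 10.7083.

10.6667, 10.7083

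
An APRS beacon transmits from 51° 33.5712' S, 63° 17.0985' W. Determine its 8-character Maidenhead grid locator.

FD88ik55

Add 180° to longitude and 90° to latitude: 116.71502, 38.44048.
Field (20°×10°, letters A–R): 116.71502/20 → 5 → F, 38.44048/10 → 3 → D; chars FD.
Square (2°×1°, digits 0–9): 16.71502/2 → 8, 8.44048/1 → 8; chars 88.
Subsquare (5′×2.5′, letters a–x): 0.71502/0.0833333 → 8 → i, 0.44048/0.0416667 → 10 → k; chars ik.
Extended square (30″×15″, digits 0–9): 0.04836/0.00833333 → 5, 0.02381/0.00416667 → 5; chars 55.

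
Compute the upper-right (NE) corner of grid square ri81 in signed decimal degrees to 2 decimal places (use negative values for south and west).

Field R=17, I=8: +17·20° lon, +8·10° lat → SW at lon 160°, lat -10°.
Square 8, 1: +8·2° lon, +1·1° lat → SW at lon 176°, lat -9°.
Cell spans 2° lon × 1° lat. NE corner is SW corner plus one full cell.
latitude -8.00, longitude 178.00.

-8.00, 178.00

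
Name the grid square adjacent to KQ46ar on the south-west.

Longitude subsquare a = 0; −1 → -1, wraps to 23 = x, carry into square.
Longitude square 4; −1 → 3.
Latitude subsquare r = 17; −1 → 16 = q.

KQ36xq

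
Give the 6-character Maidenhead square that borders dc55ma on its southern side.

DC54mx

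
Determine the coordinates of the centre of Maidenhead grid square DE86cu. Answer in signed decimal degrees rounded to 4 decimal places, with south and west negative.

-43.1458, -103.7917

Field D=3, E=4: +3·20° lon, +4·10° lat → SW at lon -120°, lat -50°.
Square 8, 6: +8·2° lon, +6·1° lat → SW at lon -104°, lat -44°.
Subsquare c=2, u=20: +2·0.0833333° lon, +20·0.0416667° lat → SW at lon -103.833°, lat -43.1667°.
Cell spans 0.0833333° lon × 0.0416667° lat. Centre is SW corner plus half of each.
latitude -43.1458, longitude -103.7917.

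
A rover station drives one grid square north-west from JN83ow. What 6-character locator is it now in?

JN83nx

Longitude subsquare o = 14; −1 → 13 = n.
Latitude subsquare w = 22; +1 → 23 = x.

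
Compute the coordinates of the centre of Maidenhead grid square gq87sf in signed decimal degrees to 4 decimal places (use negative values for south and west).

77.2292, -42.4583

Field G=6, Q=16: +6·20° lon, +16·10° lat → SW at lon -60°, lat 70°.
Square 8, 7: +8·2° lon, +7·1° lat → SW at lon -44°, lat 77°.
Subsquare s=18, f=5: +18·0.0833333° lon, +5·0.0416667° lat → SW at lon -42.5°, lat 77.2083°.
Cell spans 0.0833333° lon × 0.0416667° lat. Centre is SW corner plus half of each.
latitude 77.2292, longitude -42.4583.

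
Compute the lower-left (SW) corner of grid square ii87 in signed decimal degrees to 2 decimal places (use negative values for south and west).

-3.00, -4.00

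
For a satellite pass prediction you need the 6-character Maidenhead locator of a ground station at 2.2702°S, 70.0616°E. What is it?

MI57ar

Offset from 180°W / 90°S: lon 250.0616°, lat 87.7298°.
Field: 250.0616/20 → 12 → M, 87.7298/10 → 8 → I; chars MI.
Square: 10.0616/2 → 5, 7.7298/1 → 7; chars 57.
Subsquare: 0.0616/0.0833333 → 0 → a, 0.7298/0.0416667 → 17 → r; chars ar.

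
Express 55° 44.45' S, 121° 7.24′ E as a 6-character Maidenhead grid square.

Add 180° to longitude and 90° to latitude: 301.1207, 34.2592.
Field (20°×10°, letters A–R): 301.1207/20 → 15 → P, 34.2592/10 → 3 → D; chars PD.
Square (2°×1°, digits 0–9): 1.1207/2 → 0, 4.2592/1 → 4; chars 04.
Subsquare (5′×2.5′, letters a–x): 1.1207/0.0833333 → 13 → n, 0.2592/0.0416667 → 6 → g; chars ng.

PD04ng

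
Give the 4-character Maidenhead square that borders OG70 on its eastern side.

Longitude square 7; +1 → 8.
The latitude characters are unchanged.

OG80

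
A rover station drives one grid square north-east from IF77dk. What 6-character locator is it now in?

IF77el

Longitude subsquare d = 3; +1 → 4 = e.
Latitude subsquare k = 10; +1 → 11 = l.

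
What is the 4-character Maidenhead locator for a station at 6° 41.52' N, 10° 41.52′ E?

Add 180° to longitude and 90° to latitude: 190.69, 96.69.
Field (20°×10°, letters A–R): lon ⌊190.69/20⌋ = 9 → J; lat ⌊96.69/10⌋ = 9 → J.
Square (2°×1°, digits 0–9): lon ⌊10.69/2⌋ = 5; lat ⌊6.69/1⌋ = 6.

JJ56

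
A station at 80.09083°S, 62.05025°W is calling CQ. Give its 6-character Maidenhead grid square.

FA89xv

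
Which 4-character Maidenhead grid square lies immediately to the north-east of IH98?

JH09

Longitude square 9; +1 → 10, wraps to 0, carry into field.
Longitude field I = 8; +1 → 9 = J.
Latitude square 8; +1 → 9.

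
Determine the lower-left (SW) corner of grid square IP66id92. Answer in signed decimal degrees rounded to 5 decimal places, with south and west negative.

66.13333, -7.25833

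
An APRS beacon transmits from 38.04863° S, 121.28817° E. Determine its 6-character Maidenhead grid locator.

PF01pw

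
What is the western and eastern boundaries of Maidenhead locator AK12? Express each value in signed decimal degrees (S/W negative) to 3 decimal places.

Field A=0, K=10: +0·20° lon, +10·10° lat → SW at lon -180°, lat 10°.
Square 1, 2: +1·2° lon, +2·1° lat → SW at lon -178°, lat 12°.
Cell spans 2° lon × 1° lat.
west -178.000, east -176.000.

-178.000, -176.000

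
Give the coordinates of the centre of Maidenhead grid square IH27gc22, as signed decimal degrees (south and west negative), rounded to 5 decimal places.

-12.90625, -15.47917

Field I=8, H=7: +8·20° lon, +7·10° lat → SW at lon -20°, lat -20°.
Square 2, 7: +2·2° lon, +7·1° lat → SW at lon -16°, lat -13°.
Subsquare g=6, c=2: +6·0.0833333° lon, +2·0.0416667° lat → SW at lon -15.5°, lat -12.9167°.
Extended square 2, 2: +2·0.00833333° lon, +2·0.00416667° lat → SW at lon -15.4833°, lat -12.9083°.
Cell spans 0.00833333° lon × 0.00416667° lat. Centre is SW corner plus half of each.
latitude -12.90625, longitude -15.47917.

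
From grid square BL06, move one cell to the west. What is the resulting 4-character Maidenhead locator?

AL96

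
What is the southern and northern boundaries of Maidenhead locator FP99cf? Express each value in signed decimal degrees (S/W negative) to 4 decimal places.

69.2083, 69.2500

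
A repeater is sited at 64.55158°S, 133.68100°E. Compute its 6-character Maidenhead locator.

Add 180° to longitude and 90° to latitude: 313.6810, 25.4484.
Field: 313.6810/20 → 15 → P, 25.4484/10 → 2 → C; chars PC.
Square: 13.6810/2 → 6, 5.4484/1 → 5; chars 65.
Subsquare: 1.6810/0.0833333 → 20 → u, 0.4484/0.0416667 → 10 → k; chars uk.

PC65uk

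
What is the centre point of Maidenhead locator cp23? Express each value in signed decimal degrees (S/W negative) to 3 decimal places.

63.500, -135.000

Field C=2, P=15: +2·20° lon, +15·10° lat → SW at lon -140°, lat 60°.
Square 2, 3: +2·2° lon, +3·1° lat → SW at lon -136°, lat 63°.
Cell spans 2° lon × 1° lat. Centre is SW corner plus half of each.
latitude 63.500, longitude -135.000.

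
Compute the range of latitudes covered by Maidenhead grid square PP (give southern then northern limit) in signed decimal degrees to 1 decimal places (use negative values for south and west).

60.0, 70.0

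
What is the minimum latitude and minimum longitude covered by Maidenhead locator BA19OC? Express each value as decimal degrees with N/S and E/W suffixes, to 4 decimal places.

80.9167° S, 156.8333° W

Field B=1, A=0: +1·20° lon, +0·10° lat → SW at lon -160°, lat -90°.
Square 1, 9: +1·2° lon, +9·1° lat → SW at lon -158°, lat -81°.
Subsquare o=14, c=2: +14·0.0833333° lon, +2·0.0416667° lat → SW at lon -156.833°, lat -80.9167°.
latitude 80.9167° S, longitude 156.8333° W.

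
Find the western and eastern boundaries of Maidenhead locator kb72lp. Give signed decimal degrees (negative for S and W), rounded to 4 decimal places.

Field K=10, B=1: +10·20° lon, +1·10° lat → SW at lon 20°, lat -80°.
Square 7, 2: +7·2° lon, +2·1° lat → SW at lon 34°, lat -78°.
Subsquare l=11, p=15: +11·0.0833333° lon, +15·0.0416667° lat → SW at lon 34.9167°, lat -77.375°.
Cell spans 0.0833333° lon × 0.0416667° lat.
west 34.9167, east 35.0000.

34.9167, 35.0000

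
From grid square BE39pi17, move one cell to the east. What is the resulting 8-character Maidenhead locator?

BE39pi27

Longitude extended square 1; +1 → 2.
The latitude characters are unchanged.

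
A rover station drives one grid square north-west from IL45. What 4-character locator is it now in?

Longitude square 4; −1 → 3.
Latitude square 5; +1 → 6.

IL36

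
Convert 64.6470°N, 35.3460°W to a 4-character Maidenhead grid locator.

Offset from 180°W / 90°S: lon 144.65°, lat 154.65°.
Field: 144.65/20 → 7 → H, 154.65/10 → 15 → P; chars HP.
Square: 4.65/2 → 2, 4.65/1 → 4; chars 24.

HP24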